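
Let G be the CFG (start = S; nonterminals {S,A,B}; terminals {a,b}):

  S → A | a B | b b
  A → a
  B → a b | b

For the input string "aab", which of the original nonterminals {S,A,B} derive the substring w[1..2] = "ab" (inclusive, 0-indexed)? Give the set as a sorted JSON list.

CNF form of G:
  S -> T0 B | T1 T1 | a
  A -> a
  B -> T0 T1 | b
  T0 -> a
  T1 -> b

CYK table (by increasing span) (cells [i..j] with 1 ≤ i ≤ j ≤ 2 only):
  T[1,1] 'a' = {A,S,T0}  orig:{A,S}
  T[2,2] 'b' = {B,T1}  orig:{B}
  T[1,2] 'ab' = {B,S}

Original NTs in T[1,2] deriving "ab": ["B", "S"]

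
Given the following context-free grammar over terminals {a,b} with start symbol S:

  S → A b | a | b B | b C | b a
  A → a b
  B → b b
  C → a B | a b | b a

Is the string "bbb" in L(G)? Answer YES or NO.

CNF form of G:
  S -> A T1 | T1 B | T1 C | T1 T0 | a
  A -> T0 T1
  B -> T1 T1
  C -> T0 B | T0 T1 | T1 T0
  T0 -> a
  T1 -> b

CYK fill:
  T[0,0] 'b' = {T1}  orig:{}
  T[1,1] 'b' = {T1}  orig:{}
  T[2,2] 'b' = {T1}  orig:{}
  T[0,1] 'bb' = {B}
  T[1,2] 'bb' = {B}
  T[0,2] 'bbb' = {S}

S ∈ T[0,2] ⇒ YES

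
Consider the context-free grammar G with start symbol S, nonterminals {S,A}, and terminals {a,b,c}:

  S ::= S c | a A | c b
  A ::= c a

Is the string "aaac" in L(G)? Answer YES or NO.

CNF form of G:
  S -> S T0 | T0 T2 | T1 A
  A -> T0 T1
  T0 -> c
  T1 -> a
  T2 -> b

Fill CYK table bottom-up:
  [0..0]={T1}  "a"  orig:{}
  [1..1]={T1}  "a"  orig:{}
  [2..2]={T1}  "a"  orig:{}
  [3..3]={T0}  "c"  orig:{}
  [0..1]=∅  "aa"
  [1..2]=∅  "aa"
  [2..3]=∅  "ac"
  [0..2]=∅  "aaa"
  [1..3]=∅  "aac"
  [0..3]=∅  "aaac"

S ∉ T[0,3] ⇒ NO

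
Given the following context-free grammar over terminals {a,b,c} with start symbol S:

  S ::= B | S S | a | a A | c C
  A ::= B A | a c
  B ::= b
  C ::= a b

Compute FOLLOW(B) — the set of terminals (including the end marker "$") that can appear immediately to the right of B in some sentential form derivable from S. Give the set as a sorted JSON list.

Compute FIRST by fixpoint:
pass 1:
  A via A→a c: +{a}
  B via B→b: +{b}
  C via C→a b: +{a}
  S via S→B: +{b}
  S via S→a: +{a}
  S via S→c C: +{c}
  FIRST(S)={a,b,c}  FIRST(A)={a}  FIRST(B)={b}  FIRST(C)={a}
pass 2:
  A via A→B A: +{b}
  FIRST(S)={a,b,c}  FIRST(A)={a,b}  FIRST(B)={b}  FIRST(C)={a}
pass 3: (no change)
  FIRST(S)={a,b,c}  FIRST(A)={a,b}  FIRST(B)={b}  FIRST(C)={a}

FOLLOW sets:
FOLLOW(S) := {$}
iter 1:
  A→B A: FOLLOW(B) ⊇ FIRST(A) = {a,b}; new: +{a,b}
  S→B: FOLLOW(B) ⊇ FOLLOW(S) ⊇ {$}; new: +{$}
  S→S S: FOLLOW(S) ⊇ FIRST(S) = {a,b,c}; new: +{a,b,c}
  S→a A: FOLLOW(A) ⊇ FOLLOW(S) ⊇ {$,a,b,c}; new: +{$,a,b,c}
  S→c C: FOLLOW(C) ⊇ FOLLOW(S) ⊇ {$,a,b,c}; new: +{$,a,b,c}
  FOLLOW[S]={$,a,b,c}  FOLLOW[A]={$,a,b,c}  FOLLOW[B]={$,a,b}  FOLLOW[C]={$,a,b,c}
iter 2:
  S→B: FOLLOW(B) ⊇ FOLLOW(S) ⊇ {$,a,b,c}; new: +{c}
  FOLLOW[S]={$,a,b,c}  FOLLOW[A]={$,a,b,c}  FOLLOW[B]={$,a,b,c}  FOLLOW[C]={$,a,b,c}
iter 3: done
  FOLLOW[S]={$,a,b,c}  FOLLOW[A]={$,a,b,c}  FOLLOW[B]={$,a,b,c}  FOLLOW[C]={$,a,b,c}

FOLLOW(B) = ["$", "a", "b", "c"]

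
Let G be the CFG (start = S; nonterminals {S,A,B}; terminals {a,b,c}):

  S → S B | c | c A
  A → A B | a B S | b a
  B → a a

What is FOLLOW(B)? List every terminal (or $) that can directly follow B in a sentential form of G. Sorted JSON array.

FIRST iteration:
iter 1:
  A via A→a B S: +{a}
  A via A→b a: +{b}
  B via B→a a: +{a}
  S via S→c: +{c}
  S: {c}  A: {a,b}  B: {a}
iter 2: (stable)
  S: {c}  A: {a,b}  B: {a}

Compute FOLLOW by fixpoint:
seed FOLLOW(S) with $
[1]
  A→A B: FOLLOW(A) ⊇ FIRST(B) = {a}; new: +{a}
  A→A B: FOLLOW(B) ⊇ FOLLOW(A) ⊇ {a}; new: +{a}
  A→a B S: FOLLOW(B) ⊇ FIRST(S) = {c}; new: +{c}
  A→a B S: FOLLOW(S) ⊇ FOLLOW(A) ⊇ {a}; new: +{a}
  S→S B: FOLLOW(B) ⊇ FOLLOW(S) ⊇ {$,a}; new: +{$}
  S→c A: FOLLOW(A) ⊇ FOLLOW(S) ⊇ {$,a}; new: +{$}
  FOLLOW(S)={$,a}  FOLLOW(A)={$,a}  FOLLOW(B)={$,a,c}
[2] — fixpoint
  FOLLOW(S)={$,a}  FOLLOW(A)={$,a}  FOLLOW(B)={$,a,c}

FOLLOW(B) = ["$", "a", "c"]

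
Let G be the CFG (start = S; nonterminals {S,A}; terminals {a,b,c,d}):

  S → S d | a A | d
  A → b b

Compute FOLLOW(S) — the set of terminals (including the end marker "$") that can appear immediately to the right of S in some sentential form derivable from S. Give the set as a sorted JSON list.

Compute FIRST by fixpoint:
[1]
  A via A→b b: +{b}
  S via S→a A: +{a}
  S via S→d: +{d}
  FIRST(S)={a,d}  FIRST(A)={b}
[2] — fixpoint
  FIRST(S)={a,d}  FIRST(A)={b}

FOLLOW sets:
seed FOLLOW(S) with $
round 1:
  S→S d: FOLLOW(S) ⊇ FIRST(d) = {d}; new: +{d}
  S→a A: FOLLOW(A) ⊇ FOLLOW(S) ⊇ {$,d}; new: +{$,d}
  S: {$,d}  A: {$,d}
round 2: done
  S: {$,d}  A: {$,d}

FOLLOW(S) = ["$", "d"]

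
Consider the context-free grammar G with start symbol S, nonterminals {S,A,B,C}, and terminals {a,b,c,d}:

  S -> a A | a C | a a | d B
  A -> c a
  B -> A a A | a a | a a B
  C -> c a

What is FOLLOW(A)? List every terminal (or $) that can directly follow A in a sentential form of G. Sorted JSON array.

FIRST iteration:
round 1:
  A via A→c a: +{c}
  B via B→A a A: +{c}
  B via B→a a: +{a}
  C via C→c a: +{c}
  S via S→a A: +{a}
  S via S→d B: +{d}
  S: {a,d}  A: {c}  B: {a,c}  C: {c}
round 2: done
  S: {a,d}  A: {c}  B: {a,c}  C: {c}

Compute FOLLOW by fixpoint:
FOLLOW(S) := {$}
[1]
  B→A a A: FOLLOW(A) ⊇ FIRST(a) = {a}; new: +{a}
  S→a A: FOLLOW(A) ⊇ FOLLOW(S) ⊇ {$}; new: +{$}
  S→a C: FOLLOW(C) ⊇ FOLLOW(S) ⊇ {$}; new: +{$}
  S→d B: FOLLOW(B) ⊇ FOLLOW(S) ⊇ {$}; new: +{$}
  FOLLOW(S)={$}  FOLLOW(A)={$,a}  FOLLOW(B)={$}  FOLLOW(C)={$}
[2] (stable)
  FOLLOW(S)={$}  FOLLOW(A)={$,a}  FOLLOW(B)={$}  FOLLOW(C)={$}

FOLLOW(A) = ["$", "a"]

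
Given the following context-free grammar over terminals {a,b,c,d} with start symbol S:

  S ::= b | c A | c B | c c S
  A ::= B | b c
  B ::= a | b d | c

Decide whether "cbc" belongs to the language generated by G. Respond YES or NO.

CNF form of G:
  S -> T1 A | T1 B | T1 X3 | b
  A -> T0 T1 | T0 T2 | a | c
  B -> T0 T2 | a | c
  T0 -> b
  T1 -> c
  T2 -> d
  X3 -> T1 S

Fill CYK table bottom-up:
  T[0,0] 'c' = {A,B,T1}  orig:{A,B}
  T[1,1] 'b' = {S,T0}  orig:{S}
  T[2,2] 'c' = {A,B,T1}  orig:{A,B}
  T[0,1] 'cb' = {X3}  orig:{}
  T[1,2] 'bc' = {A}
  T[0,2] 'cbc' = {S}

S ∈ T[0,2] ⇒ YES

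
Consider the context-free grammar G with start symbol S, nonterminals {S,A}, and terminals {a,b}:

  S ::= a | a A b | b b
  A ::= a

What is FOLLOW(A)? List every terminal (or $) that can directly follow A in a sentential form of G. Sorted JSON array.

FIRST sets, iterate to fixpoint:
pass 1:
  A via A→a: +{a}
  S via S→a: +{a}
  S via S→b b: +{b}
  FIRST(S)={a,b}  FIRST(A)={a}
pass 2: done
  FIRST(S)={a,b}  FIRST(A)={a}

FOLLOW iteration:
initialize: $ ∈ FOLLOW(S)
round 1:
  S→a A b: FOLLOW(A) ⊇ FIRST(b) = {b}; new: +{b}
  FOLLOW[S]={$}  FOLLOW[A]={b}
round 2: done
  FOLLOW[S]={$}  FOLLOW[A]={b}

FOLLOW(A) = ["b"]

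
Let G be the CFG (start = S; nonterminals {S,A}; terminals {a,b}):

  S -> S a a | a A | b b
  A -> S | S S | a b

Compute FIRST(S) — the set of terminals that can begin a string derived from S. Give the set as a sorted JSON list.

FIRST sets, iterate to fixpoint:
iter 1:
  A via A→a b: +{a}
  S via S→a A: +{a}
  S via S→b b: +{b}
  FIRST(S)={a,b}  FIRST(A)={a}
iter 2:
  A via A→S: +{b}
  FIRST(S)={a,b}  FIRST(A)={a,b}
iter 3: done
  FIRST(S)={a,b}  FIRST(A)={a,b}

FIRST(S) = ["a", "b"]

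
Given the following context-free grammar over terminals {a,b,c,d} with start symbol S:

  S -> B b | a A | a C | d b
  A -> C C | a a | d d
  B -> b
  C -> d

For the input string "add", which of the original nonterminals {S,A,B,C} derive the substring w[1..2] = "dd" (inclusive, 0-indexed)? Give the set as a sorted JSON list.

Convert to CNF:
  S -> B T2 | T0 A | T0 C | T1 T2
  A -> C C | T0 T0 | T1 T1
  B -> b
  C -> d
  T0 -> a
  T1 -> d
  T2 -> b

CYK fill, restricted to cells inside w[1..2]:
  [1..1]={C,T1}  "d"  orig:{C}
  [2..2]={C,T1}  "d"  orig:{C}
  [1..2]={A}  "dd"

Original NTs in T[1,2] deriving "dd": ["A"]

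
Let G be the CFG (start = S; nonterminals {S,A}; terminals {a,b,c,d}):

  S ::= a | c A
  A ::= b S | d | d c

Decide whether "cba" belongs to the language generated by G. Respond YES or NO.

Convert to CNF:
  S -> T2 A | a
  A -> T0 S | T1 T2 | d
  T0 -> b
  T1 -> d
  T2 -> c

CYK fill:
  cell(0,0) c: {T2}  orig:{}
  cell(1,1) b: {T0}  orig:{}
  cell(2,2) a: {S}
  cell(0,1) cb: ∅
  cell(1,2) ba: {A}
  cell(0,2) cba: {S}

S ∈ T[0,2] ⇒ YES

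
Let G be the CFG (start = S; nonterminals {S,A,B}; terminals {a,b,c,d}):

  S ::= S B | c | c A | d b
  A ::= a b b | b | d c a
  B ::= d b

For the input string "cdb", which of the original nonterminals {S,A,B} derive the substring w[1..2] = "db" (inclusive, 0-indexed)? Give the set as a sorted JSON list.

Convert to CNF:
  S -> S B | T2 T1 | T3 A | c
  A -> T0 X4 | T2 X5 | b
  B -> T2 T1
  T0 -> a
  T1 -> b
  T2 -> d
  T3 -> c
  X4 -> T1 T1
  X5 -> T3 T0

CYK fill — only the sub-triangle for w[1..2]:
  cell(1,1) d: {T2}  orig:{}
  cell(2,2) b: {A,T1}  orig:{A}
  cell(1,2) db: {B,S}

Original NTs in T[1,2] deriving "db": ["B", "S"]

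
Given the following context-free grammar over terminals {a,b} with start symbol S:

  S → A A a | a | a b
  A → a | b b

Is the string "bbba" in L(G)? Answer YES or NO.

Convert to CNF:
  S -> A X2 | T1 T0 | a
  A -> T0 T0 | a
  T0 -> b
  T1 -> a
  X2 -> A T1

CYK fill:
  [0..0]={T0}  "b"  orig:{}
  [1..1]={T0}  "b"  orig:{}
  [2..2]={T0}  "b"  orig:{}
  [3..3]={A,S,T1}  "a"  orig:{A,S}
  [0..1]={A}  "bb"
  [1..2]={A}  "bb"
  [2..3]=∅  "ba"
  [0..2]=∅  "bbb"
  [1..3]={X2}  "bba"  orig:{}
  [0..3]=∅  "bbba"

S ∉ T[0,3] ⇒ NO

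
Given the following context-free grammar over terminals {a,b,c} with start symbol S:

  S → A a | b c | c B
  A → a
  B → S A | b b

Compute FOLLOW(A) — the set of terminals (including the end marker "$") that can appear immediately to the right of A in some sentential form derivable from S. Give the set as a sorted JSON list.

FIRST iteration:
[1]
  A via A→a: +{a}
  B via B→b b: +{b}
  S via S→A a: +{a}
  S via S→b c: +{b}
  S via S→c B: +{c}
  FIRST[S]={a,b,c}  FIRST[A]={a}  FIRST[B]={b}
[2]
  B via B→S A: +{a,c}
  FIRST[S]={a,b,c}  FIRST[A]={a}  FIRST[B]={a,b,c}
[3] (no change)
  FIRST[S]={a,b,c}  FIRST[A]={a}  FIRST[B]={a,b,c}

FOLLOW sets:
FOLLOW(S) := {$}
pass 1:
  B→S A: FOLLOW(S) ⊇ FIRST(A) = {a}; new: +{a}
  S→A a: FOLLOW(A) ⊇ FIRST(a) = {a}; new: +{a}
  S→c B: FOLLOW(B) ⊇ FOLLOW(S) ⊇ {$,a}; new: +{$,a}
  S: {$,a}  A: {a}  B: {$,a}
pass 2:
  B→S A: FOLLOW(A) ⊇ FOLLOW(B) ⊇ {$,a}; new: +{$}
  S: {$,a}  A: {$,a}  B: {$,a}
pass 3: — fixpoint
  S: {$,a}  A: {$,a}  B: {$,a}

FOLLOW(A) = ["$", "a"]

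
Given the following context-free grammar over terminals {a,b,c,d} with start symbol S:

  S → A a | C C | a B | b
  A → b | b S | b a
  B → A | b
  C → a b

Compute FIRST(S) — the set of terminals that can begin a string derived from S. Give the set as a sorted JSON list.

FIRST sets, iterate to fixpoint:
pass 1:
  A via A→b: +{b}
  B via B→A: +{b}
  C via C→a b: +{a}
  S via S→A a: +{b}
  S via S→C C: +{a}
  S: {a,b}  A: {b}  B: {b}  C: {a}
pass 2: (stable)
  S: {a,b}  A: {b}  B: {b}  C: {a}

FIRST(S) = ["a", "b"]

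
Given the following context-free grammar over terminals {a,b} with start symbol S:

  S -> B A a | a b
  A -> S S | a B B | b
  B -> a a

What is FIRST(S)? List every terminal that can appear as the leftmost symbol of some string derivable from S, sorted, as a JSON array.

FIRST iteration:
[1]
  A via A→a B B: +{a}
  A via A→b: +{b}
  B via B→a a: +{a}
  S via S→B A a: +{a}
  FIRST(S)={a}  FIRST(A)={a,b}  FIRST(B)={a}
[2] (no change)
  FIRST(S)={a}  FIRST(A)={a,b}  FIRST(B)={a}

FIRST(S) = ["a"]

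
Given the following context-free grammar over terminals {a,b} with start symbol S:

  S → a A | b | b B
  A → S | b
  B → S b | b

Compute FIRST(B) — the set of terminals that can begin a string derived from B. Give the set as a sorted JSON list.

Compute FIRST by fixpoint:
iter 1:
  A via A→b: +{b}
  B via B→b: +{b}
  S via S→a A: +{a}
  S via S→b: +{b}
  FIRST[S]={a,b}  FIRST[A]={b}  FIRST[B]={b}
iter 2:
  A via A→S: +{a}
  B via B→S b: +{a}
  FIRST[S]={a,b}  FIRST[A]={a,b}  FIRST[B]={a,b}
iter 3: done
  FIRST[S]={a,b}  FIRST[A]={a,b}  FIRST[B]={a,b}

FIRST(B) = ["a", "b"]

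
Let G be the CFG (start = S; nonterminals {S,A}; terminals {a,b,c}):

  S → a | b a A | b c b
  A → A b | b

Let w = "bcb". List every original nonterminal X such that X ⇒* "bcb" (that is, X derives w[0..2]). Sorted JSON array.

Convert to CNF:
  S -> T0 X3 | T0 X4 | a
  A -> A T0 | b
  T0 -> b
  T1 -> a
  T2 -> c
  X3 -> T1 A
  X4 -> T2 T0

CYK table (by increasing span), restricted to cells inside w[0..2]:
  [0..0]={A,T0}  "b"  orig:{A}
  [1..1]={T2}  "c"  orig:{}
  [2..2]={A,T0}  "b"  orig:{A}
  [0..1]=∅  "bc"
  [1..2]={X4}  "cb"  orig:{}
  [0..2]={S}  "bcb"

Original NTs in T[0,2] deriving "bcb": ["S"]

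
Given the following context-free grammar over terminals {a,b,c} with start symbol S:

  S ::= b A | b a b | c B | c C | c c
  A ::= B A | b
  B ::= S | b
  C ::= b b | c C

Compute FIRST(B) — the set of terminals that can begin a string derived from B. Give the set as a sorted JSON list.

FIRST sets, iterate to fixpoint:
iter 1:
  A via A→b: +{b}
  B via B→b: +{b}
  C via C→b b: +{b}
  C via C→c C: +{c}
  S via S→b A: +{b}
  S via S→c B: +{c}
  FIRST[S]={b,c}  FIRST[A]={b}  FIRST[B]={b}  FIRST[C]={b,c}
iter 2:
  B via B→S: +{c}
  FIRST[S]={b,c}  FIRST[A]={b}  FIRST[B]={b,c}  FIRST[C]={b,c}
iter 3:
  A via A→B A: +{c}
  FIRST[S]={b,c}  FIRST[A]={b,c}  FIRST[B]={b,c}  FIRST[C]={b,c}
iter 4: done
  FIRST[S]={b,c}  FIRST[A]={b,c}  FIRST[B]={b,c}  FIRST[C]={b,c}

FIRST(B) = ["b", "c"]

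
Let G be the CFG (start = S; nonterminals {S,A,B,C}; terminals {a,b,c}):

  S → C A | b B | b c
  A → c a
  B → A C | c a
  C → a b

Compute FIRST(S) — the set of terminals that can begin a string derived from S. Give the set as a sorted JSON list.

Compute FIRST by fixpoint:
round 1:
  A via A→c a: +{c}
  B via B→A C: +{c}
  C via C→a b: +{a}
  S via S→C A: +{a}
  S via S→b B: +{b}
  FIRST[S]={a,b}  FIRST[A]={c}  FIRST[B]={c}  FIRST[C]={a}
round 2: — fixpoint
  FIRST[S]={a,b}  FIRST[A]={c}  FIRST[B]={c}  FIRST[C]={a}

FIRST(S) = ["a", "b"]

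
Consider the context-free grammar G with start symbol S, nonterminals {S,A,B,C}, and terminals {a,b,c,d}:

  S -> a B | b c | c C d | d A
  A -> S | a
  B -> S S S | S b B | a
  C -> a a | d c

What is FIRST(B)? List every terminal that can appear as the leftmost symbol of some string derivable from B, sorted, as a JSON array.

FIRST iteration:
iter 1:
  A via A→a: +{a}
  B via B→a: +{a}
  C via C→a a: +{a}
  C via C→d c: +{d}
  S via S→a B: +{a}
  S via S→b c: +{b}
  S via S→c C d: +{c}
  S via S→d A: +{d}
  S: {a,b,c,d}  A: {a}  B: {a}  C: {a,d}
iter 2:
  A via A→S: +{b,c,d}
  B via B→S S S: +{b,c,d}
  S: {a,b,c,d}  A: {a,b,c,d}  B: {a,b,c,d}  C: {a,d}
iter 3: — fixpoint
  S: {a,b,c,d}  A: {a,b,c,d}  B: {a,b,c,d}  C: {a,d}

FIRST(B) = ["a", "b", "c", "d"]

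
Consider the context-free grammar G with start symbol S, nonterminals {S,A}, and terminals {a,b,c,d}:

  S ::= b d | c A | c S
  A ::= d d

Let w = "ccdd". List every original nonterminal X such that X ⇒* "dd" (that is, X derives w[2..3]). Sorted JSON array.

CNF form of G:
  S -> T1 T0 | T2 A | T2 S
  A -> T0 T0
  T0 -> d
  T1 -> b
  T2 -> c

CYK fill (cells [i..j] with 2 ≤ i ≤ j ≤ 3 only):
  [2..2]={T0}  "d"  orig:{}
  [3..3]={T0}  "d"  orig:{}
  [2..3]={A}  "dd"

Original NTs in T[2,3] deriving "dd": ["A"]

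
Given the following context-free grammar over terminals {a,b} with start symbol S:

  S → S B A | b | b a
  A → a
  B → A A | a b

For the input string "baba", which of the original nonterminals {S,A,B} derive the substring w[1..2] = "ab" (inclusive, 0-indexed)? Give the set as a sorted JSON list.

Convert to CNF:
  S -> S X2 | T1 T0 | b
  A -> a
  B -> A A | T0 T1
  T0 -> a
  T1 -> b
  X2 -> B A

CYK table (by increasing span) — only the sub-triangle for w[1..2]:
  [1..1]={A,T0}  "a"  orig:{A}
  [2..2]={S,T1}  "b"  orig:{S}
  [1..2]={B}  "ab"

Original NTs in T[1,2] deriving "ab": ["B"]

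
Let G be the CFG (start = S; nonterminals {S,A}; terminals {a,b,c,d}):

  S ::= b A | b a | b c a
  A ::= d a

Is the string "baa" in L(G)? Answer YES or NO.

Convert to CNF:
  S -> T2 A | T2 T1 | T2 X4
  A -> T0 T1
  T0 -> d
  T1 -> a
  T2 -> b
  T3 -> c
  X4 -> T3 T1

CYK fill:
  [0..0]={T2}  "b"  orig:{}
  [1..1]={T1}  "a"  orig:{}
  [2..2]={T1}  "a"  orig:{}
  [0..1]={S}  "ba"
  [1..2]=∅  "aa"
  [0..2]=∅  "baa"

S ∉ T[0,2] ⇒ NO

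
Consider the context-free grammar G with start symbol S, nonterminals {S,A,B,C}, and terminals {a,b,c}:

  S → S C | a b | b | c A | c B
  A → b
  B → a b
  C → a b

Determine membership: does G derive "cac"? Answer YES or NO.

Convert to CNF:
  S -> S C | T0 T1 | T2 A | T2 B | b
  A -> b
  B -> T0 T1
  C -> T0 T1
  T0 -> a
  T1 -> b
  T2 -> c

CYK table (by increasing span):
  cell(0,0) c: {T2}  orig:{}
  cell(1,1) a: {T0}  orig:{}
  cell(2,2) c: {T2}  orig:{}
  cell(0,1) ca: ∅
  cell(1,2) ac: ∅
  cell(0,2) cac: ∅

S ∉ T[0,2] ⇒ NO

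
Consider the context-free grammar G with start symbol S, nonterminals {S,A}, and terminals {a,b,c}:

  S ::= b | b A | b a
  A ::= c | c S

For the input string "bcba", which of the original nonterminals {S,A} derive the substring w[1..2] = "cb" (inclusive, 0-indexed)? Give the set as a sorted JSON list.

CNF form of G:
  S -> T1 A | T1 T2 | b
  A -> T0 S | c
  T0 -> c
  T1 -> b
  T2 -> a

CYK fill — only the sub-triangle for w[1..2]:
  cell(1,1) c: {A,T0}  orig:{A}
  cell(2,2) b: {S,T1}  orig:{S}
  cell(1,2) cb: {A}

Original NTs in T[1,2] deriving "cb": ["A"]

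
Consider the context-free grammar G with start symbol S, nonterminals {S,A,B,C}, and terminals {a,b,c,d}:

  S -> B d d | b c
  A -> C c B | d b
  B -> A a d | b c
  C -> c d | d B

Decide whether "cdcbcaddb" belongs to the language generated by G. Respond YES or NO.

CNF form of G:
  S -> B X6 | T2 T0
  A -> C X4 | T1 T2
  B -> A X5 | T2 T0
  C -> T0 T1 | T1 B
  T0 -> c
  T1 -> d
  T2 -> b
  T3 -> a
  X4 -> T0 B
  X5 -> T3 T1
  X6 -> T1 T1

CYK table (by increasing span):
  cell(0,0) c: {T0}  orig:{}
  cell(1,1) d: {T1}  orig:{}
  cell(2,2) c: {T0}  orig:{}
  cell(3,3) b: {T2}  orig:{}
  cell(4,4) c: {T0}  orig:{}
  cell(5,5) a: {T3}  orig:{}
  cell(6,6) d: {T1}  orig:{}
  cell(7,7) d: {T1}  orig:{}
  cell(8,8) b: {T2}  orig:{}
  cell(0,1) cd: {C}
  cell(1,2) dc: ∅
  cell(2,3) cb: ∅
  cell(3,4) bc: {B,S}
  cell(4,5) ca: ∅
  cell(5,6) ad: {X5}  orig:{}
  cell(6,7) dd: {X6}  orig:{}
  cell(7,8) db: {A}
  cell(0,2) cdc: ∅
  cell(1,3) dcb: ∅
  cell(2,4) cbc: {X4}  orig:{}
  cell(3,5) bca: ∅
  cell(4,6) cad: ∅
  cell(5,7) add: ∅
  cell(6,8) ddb: ∅
  cell(0,3) cdcb: ∅
  cell(1,4) dcbc: ∅
  cell(2,5) cbca: ∅
  cell(3,6) bcad: ∅
  cell(4,7) cadd: ∅
  cell(5,8) addb: ∅
  cell(0,4) cdcbc: {A}
  cell(1,5) dcbca: ∅
  cell(2,6) cbcad: ∅
  cell(3,7) bcadd: ∅
  cell(4,8) caddb: ∅
  cell(0,5) cdcbca: ∅
  cell(1,6) dcbcad: ∅
  cell(2,7) cbcadd: ∅
  cell(3,8) bcaddb: ∅
  cell(0,6) cdcbcad: {B}
  cell(1,7) dcbcadd: ∅
  cell(2,8) cbcaddb: ∅
  cell(0,7) cdcbcadd: ∅
  cell(1,8) dcbcaddb: ∅
  cell(0,8) cdcbcaddb: ∅

S ∉ T[0,8] ⇒ NO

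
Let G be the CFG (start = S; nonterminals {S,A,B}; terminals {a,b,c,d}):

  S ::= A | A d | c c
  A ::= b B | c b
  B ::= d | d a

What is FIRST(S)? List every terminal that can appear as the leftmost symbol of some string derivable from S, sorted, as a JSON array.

Compute FIRST by fixpoint:
[1]
  A via A→b B: +{b}
  A via A→c b: +{c}
  B via B→d: +{d}
  S via S→A: +{b,c}
  FIRST(S)={b,c}  FIRST(A)={b,c}  FIRST(B)={d}
[2] done
  FIRST(S)={b,c}  FIRST(A)={b,c}  FIRST(B)={d}

FIRST(S) = ["b", "c"]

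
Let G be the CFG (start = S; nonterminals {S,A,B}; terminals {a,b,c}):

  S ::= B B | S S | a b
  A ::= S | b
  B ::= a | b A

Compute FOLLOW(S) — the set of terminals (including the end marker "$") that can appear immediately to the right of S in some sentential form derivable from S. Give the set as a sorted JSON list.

Compute FIRST by fixpoint:
iter 1:
  A via A→b: +{b}
  B via B→a: +{a}
  B via B→b A: +{b}
  S via S→B B: +{a,b}
  FIRST(S)={a,b}  FIRST(A)={b}  FIRST(B)={a,b}
iter 2:
  A via A→S: +{a}
  FIRST(S)={a,b}  FIRST(A)={a,b}  FIRST(B)={a,b}
iter 3: (stable)
  FIRST(S)={a,b}  FIRST(A)={a,b}  FIRST(B)={a,b}

FOLLOW sets:
FOLLOW(S) := {$}
round 1:
  S→B B: FOLLOW(B) ⊇ FIRST(B) = {a,b}; new: +{a,b}
  S→B B: FOLLOW(B) ⊇ FOLLOW(S) ⊇ {$}; new: +{$}
  S→S S: FOLLOW(S) ⊇ FIRST(S) = {a,b}; new: +{a,b}
  FOLLOW[S]={$,a,b}  FOLLOW[A]={}  FOLLOW[B]={$,a,b}
round 2:
  B→b A: FOLLOW(A) ⊇ FOLLOW(B) ⊇ {$,a,b}; new: +{$,a,b}
  FOLLOW[S]={$,a,b}  FOLLOW[A]={$,a,b}  FOLLOW[B]={$,a,b}
round 3: done
  FOLLOW[S]={$,a,b}  FOLLOW[A]={$,a,b}  FOLLOW[B]={$,a,b}

FOLLOW(S) = ["$", "a", "b"]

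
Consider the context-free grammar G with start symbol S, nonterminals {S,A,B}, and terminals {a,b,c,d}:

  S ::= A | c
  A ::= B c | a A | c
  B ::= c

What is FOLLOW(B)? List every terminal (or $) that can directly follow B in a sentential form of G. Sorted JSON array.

Compute FIRST by fixpoint:
round 1:
  A via A→a A: +{a}
  A via A→c: +{c}
  B via B→c: +{c}
  S via S→A: +{a,c}
  FIRST(S)={a,c}  FIRST(A)={a,c}  FIRST(B)={c}
round 2: (no change)
  FIRST(S)={a,c}  FIRST(A)={a,c}  FIRST(B)={c}

Compute FOLLOW by fixpoint:
seed FOLLOW(S) with $
[1]
  A→B c: FOLLOW(B) ⊇ FIRST(c) = {c}; new: +{c}
  S→A: FOLLOW(A) ⊇ FOLLOW(S) ⊇ {$}; new: +{$}
  S: {$}  A: {$}  B: {c}
[2] (no change)
  S: {$}  A: {$}  B: {c}

FOLLOW(B) = ["c"]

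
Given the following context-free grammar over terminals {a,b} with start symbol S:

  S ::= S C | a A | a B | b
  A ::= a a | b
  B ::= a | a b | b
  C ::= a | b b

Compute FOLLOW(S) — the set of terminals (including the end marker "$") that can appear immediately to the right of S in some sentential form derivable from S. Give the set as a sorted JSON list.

FIRST iteration:
pass 1:
  A via A→a a: +{a}
  A via A→b: +{b}
  B via B→a: +{a}
  B via B→b: +{b}
  C via C→a: +{a}
  C via C→b b: +{b}
  S via S→a A: +{a}
  S via S→b: +{b}
  FIRST(S)={a,b}  FIRST(A)={a,b}  FIRST(B)={a,b}  FIRST(C)={a,b}
pass 2: done
  FIRST(S)={a,b}  FIRST(A)={a,b}  FIRST(B)={a,b}  FIRST(C)={a,b}

FOLLOW sets:
initialize: $ ∈ FOLLOW(S)
pass 1:
  S→S C: FOLLOW(S) ⊇ FIRST(C) = {a,b}; new: +{a,b}
  S→S C: FOLLOW(C) ⊇ FOLLOW(S) ⊇ {$,a,b}; new: +{$,a,b}
  S→a A: FOLLOW(A) ⊇ FOLLOW(S) ⊇ {$,a,b}; new: +{$,a,b}
  S→a B: FOLLOW(B) ⊇ FOLLOW(S) ⊇ {$,a,b}; new: +{$,a,b}
  S: {$,a,b}  A: {$,a,b}  B: {$,a,b}  C: {$,a,b}
pass 2: done
  S: {$,a,b}  A: {$,a,b}  B: {$,a,b}  C: {$,a,b}

FOLLOW(S) = ["$", "a", "b"]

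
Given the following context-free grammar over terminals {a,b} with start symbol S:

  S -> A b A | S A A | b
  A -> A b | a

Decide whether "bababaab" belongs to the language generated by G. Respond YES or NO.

CNF form of G:
  S -> A X1 | S X2 | b
  A -> A T0 | a
  T0 -> b
  X1 -> T0 A
  X2 -> A A

CYK table (by increasing span):
  cell(0,0) b: {S,T0}  orig:{S}
  cell(1,1) a: {A}
  cell(2,2) b: {S,T0}  orig:{S}
  cell(3,3) a: {A}
  cell(4,4) b: {S,T0}  orig:{S}
  cell(5,5) a: {A}
  cell(6,6) a: {A}
  cell(7,7) b: {S,T0}  orig:{S}
  cell(0,1) ba: {X1}  orig:{}
  cell(1,2) ab: {A}
  cell(2,3) ba: {X1}  orig:{}
  cell(3,4) ab: {A}
  cell(4,5) ba: {X1}  orig:{}
  cell(5,6) aa: {X2}  orig:{}
  cell(6,7) ab: {A}
  cell(0,2) bab: {X1}  orig:{}
  cell(1,3) aba: {S,X2}  orig:{S}
  cell(2,4) bab: {X1}  orig:{}
  cell(3,5) aba: {S,X2}  orig:{S}
  cell(4,6) baa: {S}
  cell(5,7) aab: {X2}  orig:{}
  cell(0,3) baba: {S}
  cell(1,4) abab: {S,X2}  orig:{S}
  cell(2,5) baba: {S}
  cell(3,6) abaa: ∅
  cell(4,7) baab: {S}
  cell(0,4) babab: {S}
  cell(1,5) ababa: ∅
  cell(2,6) babaa: ∅
  cell(3,7) abaab: ∅
  cell(0,5) bababa: ∅
  cell(1,6) ababaa: {S}
  cell(2,7) babaab: ∅
  cell(0,6) bababaa: {S}
  cell(1,7) ababaab: {S}
  cell(0,7) bababaab: {S}

S ∈ T[0,7] ⇒ YES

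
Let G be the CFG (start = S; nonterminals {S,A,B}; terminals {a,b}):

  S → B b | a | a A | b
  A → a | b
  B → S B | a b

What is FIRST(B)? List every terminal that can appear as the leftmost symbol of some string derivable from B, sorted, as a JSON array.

FIRST sets, iterate to fixpoint:
round 1:
  A via A→a: +{a}
  A via A→b: +{b}
  B via B→a b: +{a}
  S via S→B b: +{a}
  S via S→b: +{b}
  S: {a,b}  A: {a,b}  B: {a}
round 2:
  B via B→S B: +{b}
  S: {a,b}  A: {a,b}  B: {a,b}
round 3: done
  S: {a,b}  A: {a,b}  B: {a,b}

FIRST(B) = ["a", "b"]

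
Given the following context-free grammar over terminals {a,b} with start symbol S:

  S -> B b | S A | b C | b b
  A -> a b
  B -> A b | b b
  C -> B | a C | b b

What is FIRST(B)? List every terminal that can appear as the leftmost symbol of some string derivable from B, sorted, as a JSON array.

FIRST iteration:
pass 1:
  A via A→a b: +{a}
  B via B→A b: +{a}
  B via B→b b: +{b}
  C via C→B: +{a,b}
  S via S→B b: +{a,b}
  FIRST[S]={a,b}  FIRST[A]={a}  FIRST[B]={a,b}  FIRST[C]={a,b}
pass 2: (no change)
  FIRST[S]={a,b}  FIRST[A]={a}  FIRST[B]={a,b}  FIRST[C]={a,b}

FIRST(B) = ["a", "b"]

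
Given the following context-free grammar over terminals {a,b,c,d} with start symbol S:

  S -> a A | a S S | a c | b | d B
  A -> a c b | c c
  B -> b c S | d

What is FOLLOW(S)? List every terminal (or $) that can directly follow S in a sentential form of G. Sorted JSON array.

FIRST iteration:
pass 1:
  A via A→a c b: +{a}
  A via A→c c: +{c}
  B via B→b c S: +{b}
  B via B→d: +{d}
  S via S→a A: +{a}
  S via S→b: +{b}
  S via S→d B: +{d}
  S: {a,b,d}  A: {a,c}  B: {b,d}
pass 2: (stable)
  S: {a,b,d}  A: {a,c}  B: {b,d}

Compute FOLLOW by fixpoint:
seed FOLLOW(S) with $
[1]
  S→a A: FOLLOW(A) ⊇ FOLLOW(S) ⊇ {$}; new: +{$}
  S→a S S: FOLLOW(S) ⊇ FIRST(S) = {a,b,d}; new: +{a,b,d}
  S→d B: FOLLOW(B) ⊇ FOLLOW(S) ⊇ {$,a,b,d}; new: +{$,a,b,d}
  S: {$,a,b,d}  A: {$}  B: {$,a,b,d}
[2]
  S→a A: FOLLOW(A) ⊇ FOLLOW(S) ⊇ {$,a,b,d}; new: +{a,b,d}
  S: {$,a,b,d}  A: {$,a,b,d}  B: {$,a,b,d}
[3] (no change)
  S: {$,a,b,d}  A: {$,a,b,d}  B: {$,a,b,d}

FOLLOW(S) = ["$", "a", "b", "d"]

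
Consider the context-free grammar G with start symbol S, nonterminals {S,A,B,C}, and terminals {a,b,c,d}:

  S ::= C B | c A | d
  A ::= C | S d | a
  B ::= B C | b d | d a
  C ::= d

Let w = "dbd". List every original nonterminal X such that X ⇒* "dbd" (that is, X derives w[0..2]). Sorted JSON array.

CNF form of G:
  S -> C B | T3 A | d
  A -> S T0 | a | d
  B -> B C | T0 T2 | T1 T0
  C -> d
  T0 -> d
  T1 -> b
  T2 -> a
  T3 -> c

CYK table (by increasing span) — only the sub-triangle for w[0..2]:
  T[0,0] 'd' = {A,C,S,T0}  orig:{A,C,S}
  T[1,1] 'b' = {T1}  orig:{}
  T[2,2] 'd' = {A,C,S,T0}  orig:{A,C,S}
  T[0,1] 'db' = ∅
  T[1,2] 'bd' = {B}
  T[0,2] 'dbd' = {S}

Original NTs in T[0,2] deriving "dbd": ["S"]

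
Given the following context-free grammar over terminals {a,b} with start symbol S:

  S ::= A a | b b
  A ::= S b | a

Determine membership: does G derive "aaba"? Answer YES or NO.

CNF form of G:
  S -> A T1 | T0 T0
  A -> S T0 | a
  T0 -> b
  T1 -> a

CYK table (by increasing span):
  T[0,0] 'a' = {A,T1}  orig:{A}
  T[1,1] 'a' = {A,T1}  orig:{A}
  T[2,2] 'b' = {T0}  orig:{}
  T[3,3] 'a' = {A,T1}  orig:{A}
  T[0,1] 'aa' = {S}
  T[1,2] 'ab' = ∅
  T[2,3] 'ba' = ∅
  T[0,2] 'aab' = {A}
  T[1,3] 'aba' = ∅
  T[0,3] 'aaba' = {S}

S ∈ T[0,3] ⇒ YES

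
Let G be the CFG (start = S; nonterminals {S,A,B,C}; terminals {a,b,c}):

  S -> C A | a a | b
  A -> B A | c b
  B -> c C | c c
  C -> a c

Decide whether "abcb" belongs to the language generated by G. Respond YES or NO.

CNF form of G:
  S -> C A | T2 T2 | b
  A -> B A | T0 T1
  B -> T0 C | T0 T0
  C -> T2 T0
  T0 -> c
  T1 -> b
  T2 -> a

Fill CYK table bottom-up:
  cell(0,0) a: {T2}  orig:{}
  cell(1,1) b: {S,T1}  orig:{S}
  cell(2,2) c: {T0}  orig:{}
  cell(3,3) b: {S,T1}  orig:{S}
  cell(0,1) ab: ∅
  cell(1,2) bc: ∅
  cell(2,3) cb: {A}
  cell(0,2) abc: ∅
  cell(1,3) bcb: ∅
  cell(0,3) abcb: ∅

S ∉ T[0,3] ⇒ NO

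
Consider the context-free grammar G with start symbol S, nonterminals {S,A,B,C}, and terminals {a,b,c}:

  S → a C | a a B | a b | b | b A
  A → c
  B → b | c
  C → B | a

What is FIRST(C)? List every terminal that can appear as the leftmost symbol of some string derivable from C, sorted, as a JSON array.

FIRST iteration:
[1]
  A via A→c: +{c}
  B via B→b: +{b}
  B via B→c: +{c}
  C via C→B: +{b,c}
  C via C→a: +{a}
  S via S→a C: +{a}
  S via S→b: +{b}
  FIRST(S)={a,b}  FIRST(A)={c}  FIRST(B)={b,c}  FIRST(C)={a,b,c}
[2] done
  FIRST(S)={a,b}  FIRST(A)={c}  FIRST(B)={b,c}  FIRST(C)={a,b,c}

FIRST(C) = ["a", "b", "c"]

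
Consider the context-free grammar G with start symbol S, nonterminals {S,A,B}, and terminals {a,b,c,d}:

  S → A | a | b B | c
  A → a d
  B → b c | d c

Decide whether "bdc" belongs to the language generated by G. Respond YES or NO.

Convert to CNF:
  S -> T0 T1 | T2 B | a | c
  A -> T0 T1
  B -> T1 T3 | T2 T3
  T0 -> a
  T1 -> d
  T2 -> b
  T3 -> c

CYK table (by increasing span):
  cell(0,0) b: {T2}  orig:{}
  cell(1,1) d: {T1}  orig:{}
  cell(2,2) c: {S,T3}  orig:{S}
  cell(0,1) bd: ∅
  cell(1,2) dc: {B}
  cell(0,2) bdc: {S}

S ∈ T[0,2] ⇒ YES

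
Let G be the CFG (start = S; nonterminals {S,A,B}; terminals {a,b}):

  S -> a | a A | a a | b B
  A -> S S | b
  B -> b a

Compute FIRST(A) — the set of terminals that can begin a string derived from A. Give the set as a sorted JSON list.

Compute FIRST by fixpoint:
round 1:
  A via A→b: +{b}
  B via B→b a: +{b}
  S via S→a: +{a}
  S via S→b B: +{b}
  FIRST[S]={a,b}  FIRST[A]={b}  FIRST[B]={b}
round 2:
  A via A→S S: +{a}
  FIRST[S]={a,b}  FIRST[A]={a,b}  FIRST[B]={b}
round 3: (stable)
  FIRST[S]={a,b}  FIRST[A]={a,b}  FIRST[B]={b}

FIRST(A) = ["a", "b"]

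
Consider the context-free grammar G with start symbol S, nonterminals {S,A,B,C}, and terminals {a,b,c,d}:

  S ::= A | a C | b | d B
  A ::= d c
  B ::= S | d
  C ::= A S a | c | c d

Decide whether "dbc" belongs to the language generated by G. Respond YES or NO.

CNF form of G:
  S -> T0 B | T0 T1 | T2 C | b
  A -> T0 T1
  B -> T0 B | T0 T1 | T2 C | b | d
  C -> A X3 | T1 T0 | c
  T0 -> d
  T1 -> c
  T2 -> a
  X3 -> S T2

Fill CYK table bottom-up:
  T[0,0] 'd' = {B,T0}  orig:{B}
  T[1,1] 'b' = {B,S}
  T[2,2] 'c' = {C,T1}  orig:{C}
  T[0,1] 'db' = {B,S}
  T[1,2] 'bc' = ∅
  T[0,2] 'dbc' = ∅

S ∉ T[0,2] ⇒ NO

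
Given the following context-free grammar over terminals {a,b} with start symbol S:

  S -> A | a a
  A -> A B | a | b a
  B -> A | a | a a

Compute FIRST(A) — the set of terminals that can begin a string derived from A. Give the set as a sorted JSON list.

Compute FIRST by fixpoint:
iter 1:
  A via A→a: +{a}
  A via A→b a: +{b}
  B via B→A: +{a,b}
  S via S→A: +{a,b}
  FIRST(S)={a,b}  FIRST(A)={a,b}  FIRST(B)={a,b}
iter 2: done
  FIRST(S)={a,b}  FIRST(A)={a,b}  FIRST(B)={a,b}

FIRST(A) = ["a", "b"]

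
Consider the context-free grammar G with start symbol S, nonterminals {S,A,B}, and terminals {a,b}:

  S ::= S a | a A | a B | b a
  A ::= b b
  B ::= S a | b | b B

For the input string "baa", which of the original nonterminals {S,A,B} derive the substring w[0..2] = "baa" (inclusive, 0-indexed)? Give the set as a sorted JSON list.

Convert to CNF:
  S -> S T1 | T0 T1 | T1 A | T1 B
  A -> T0 T0
  B -> S T1 | T0 B | b
  T0 -> b
  T1 -> a

CYK fill, restricted to cells inside w[0..2]:
  [0..0]={B,T0}  "b"  orig:{B}
  [1..1]={T1}  "a"  orig:{}
  [2..2]={T1}  "a"  orig:{}
  [0..1]={S}  "ba"
  [1..2]=∅  "aa"
  [0..2]={B,S}  "baa"

Original NTs in T[0,2] deriving "baa": ["B", "S"]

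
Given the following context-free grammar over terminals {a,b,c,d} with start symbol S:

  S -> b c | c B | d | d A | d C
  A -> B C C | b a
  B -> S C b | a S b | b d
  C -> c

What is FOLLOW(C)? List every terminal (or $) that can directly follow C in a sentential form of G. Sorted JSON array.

FIRST sets, iterate to fixpoint:
[1]
  A via A→b a: +{b}
  B via B→a S b: +{a}
  B via B→b d: +{b}
  C via C→c: +{c}
  S via S→b c: +{b}
  S via S→c B: +{c}
  S via S→d: +{d}
  FIRST(S)={b,c,d}  FIRST(A)={b}  FIRST(B)={a,b}  FIRST(C)={c}
[2]
  A via A→B C C: +{a}
  B via B→S C b: +{c,d}
  FIRST(S)={b,c,d}  FIRST(A)={a,b}  FIRST(B)={a,b,c,d}  FIRST(C)={c}
[3]
  A via A→B C C: +{c,d}
  FIRST(S)={b,c,d}  FIRST(A)={a,b,c,d}  FIRST(B)={a,b,c,d}  FIRST(C)={c}
[4] done
  FIRST(S)={b,c,d}  FIRST(A)={a,b,c,d}  FIRST(B)={a,b,c,d}  FIRST(C)={c}

Compute FOLLOW by fixpoint:
initialize: $ ∈ FOLLOW(S)
[1]
  A→B C C: FOLLOW(B) ⊇ FIRST(C) = {c}; new: +{c}
  A→B C C: FOLLOW(C) ⊇ FIRST(C) = {c}; new: +{c}
  B→S C b: FOLLOW(S) ⊇ FIRST(C) = {c}; new: +{c}
  B→S C b: FOLLOW(C) ⊇ FIRST(b) = {b}; new: +{b}
  B→a S b: FOLLOW(S) ⊇ FIRST(b) = {b}; new: +{b}
  S→c B: FOLLOW(B) ⊇ FOLLOW(S) ⊇ {$,b,c}; new: +{$,b}
  S→d A: FOLLOW(A) ⊇ FOLLOW(S) ⊇ {$,b,c}; new: +{$,b,c}
  S→d C: FOLLOW(C) ⊇ FOLLOW(S) ⊇ {$,b,c}; new: +{$}
  S: {$,b,c}  A: {$,b,c}  B: {$,b,c}  C: {$,b,c}
[2] (no change)
  S: {$,b,c}  A: {$,b,c}  B: {$,b,c}  C: {$,b,c}

FOLLOW(C) = ["$", "b", "c"]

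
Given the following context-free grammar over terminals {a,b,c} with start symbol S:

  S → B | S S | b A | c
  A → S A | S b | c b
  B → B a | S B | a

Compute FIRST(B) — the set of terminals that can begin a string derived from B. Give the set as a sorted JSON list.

FIRST iteration:
[1]
  A via A→c b: +{c}
  B via B→a: +{a}
  S via S→B: +{a}
  S via S→b A: +{b}
  S via S→c: +{c}
  FIRST(S)={a,b,c}  FIRST(A)={c}  FIRST(B)={a}
[2]
  A via A→S A: +{a,b}
  B via B→S B: +{b,c}
  FIRST(S)={a,b,c}  FIRST(A)={a,b,c}  FIRST(B)={a,b,c}
[3] done
  FIRST(S)={a,b,c}  FIRST(A)={a,b,c}  FIRST(B)={a,b,c}

FIRST(B) = ["a", "b", "c"]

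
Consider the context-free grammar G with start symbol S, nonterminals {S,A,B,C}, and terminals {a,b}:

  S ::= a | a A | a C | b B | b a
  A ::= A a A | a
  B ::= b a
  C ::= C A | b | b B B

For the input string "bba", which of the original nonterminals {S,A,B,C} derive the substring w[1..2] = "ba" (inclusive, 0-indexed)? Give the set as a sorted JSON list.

Convert to CNF:
  S -> T0 A | T0 C | T1 B | T1 T0 | a
  A -> A X2 | a
  B -> T1 T0
  C -> C A | T1 X3 | b
  T0 -> a
  T1 -> b
  X2 -> T0 A
  X3 -> B B

CYK table (by increasing span) (cells [i..j] with 1 ≤ i ≤ j ≤ 2 only):
  cell(1,1) b: {C,T1}  orig:{C}
  cell(2,2) a: {A,S,T0}  orig:{A,S}
  cell(1,2) ba: {B,C,S}

Original NTs in T[1,2] deriving "ba": ["B", "C", "S"]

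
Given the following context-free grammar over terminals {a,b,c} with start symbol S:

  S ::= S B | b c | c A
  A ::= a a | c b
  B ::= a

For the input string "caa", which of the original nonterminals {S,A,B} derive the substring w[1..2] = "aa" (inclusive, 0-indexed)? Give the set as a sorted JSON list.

Convert to CNF:
  S -> S B | T1 A | T2 T1
  A -> T0 T0 | T1 T2
  B -> a
  T0 -> a
  T1 -> c
  T2 -> b

Fill CYK table bottom-up — only the sub-triangle for w[1..2]:
  cell(1,1) a: {B,T0}  orig:{B}
  cell(2,2) a: {B,T0}  orig:{B}
  cell(1,2) aa: {A}

Original NTs in T[1,2] deriving "aa": ["A"]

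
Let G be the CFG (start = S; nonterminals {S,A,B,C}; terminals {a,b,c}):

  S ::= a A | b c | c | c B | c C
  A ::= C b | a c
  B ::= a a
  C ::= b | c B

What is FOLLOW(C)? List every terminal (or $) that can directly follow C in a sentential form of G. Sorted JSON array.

FIRST sets, iterate to fixpoint:
iter 1:
  A via A→a c: +{a}
  B via B→a a: +{a}
  C via C→b: +{b}
  C via C→c B: +{c}
  S via S→a A: +{a}
  S via S→b c: +{b}
  S via S→c: +{c}
  FIRST(S)={a,b,c}  FIRST(A)={a}  FIRST(B)={a}  FIRST(C)={b,c}
iter 2:
  A via A→C b: +{b,c}
  FIRST(S)={a,b,c}  FIRST(A)={a,b,c}  FIRST(B)={a}  FIRST(C)={b,c}
iter 3: (no change)
  FIRST(S)={a,b,c}  FIRST(A)={a,b,c}  FIRST(B)={a}  FIRST(C)={b,c}

FOLLOW iteration:
initialize: $ ∈ FOLLOW(S)
pass 1:
  A→C b: FOLLOW(C) ⊇ FIRST(b) = {b}; new: +{b}
  C→c B: FOLLOW(B) ⊇ FOLLOW(C) ⊇ {b}; new: +{b}
  S→a A: FOLLOW(A) ⊇ FOLLOW(S) ⊇ {$}; new: +{$}
  S→c B: FOLLOW(B) ⊇ FOLLOW(S) ⊇ {$}; new: +{$}
  S→c C: FOLLOW(C) ⊇ FOLLOW(S) ⊇ {$}; new: +{$}
  FOLLOW[S]={$}  FOLLOW[A]={$}  FOLLOW[B]={$,b}  FOLLOW[C]={$,b}
pass 2: — fixpoint
  FOLLOW[S]={$}  FOLLOW[A]={$}  FOLLOW[B]={$,b}  FOLLOW[C]={$,b}

FOLLOW(C) = ["$", "b"]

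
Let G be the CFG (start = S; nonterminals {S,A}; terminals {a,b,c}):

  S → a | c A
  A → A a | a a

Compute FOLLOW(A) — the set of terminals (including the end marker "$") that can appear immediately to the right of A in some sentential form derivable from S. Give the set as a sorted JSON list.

Compute FIRST by fixpoint:
round 1:
  A via A→a a: +{a}
  S via S→a: +{a}
  S via S→c A: +{c}
  FIRST[S]={a,c}  FIRST[A]={a}
round 2: done
  FIRST[S]={a,c}  FIRST[A]={a}

FOLLOW iteration:
initialize: $ ∈ FOLLOW(S)
[1]
  A→A a: FOLLOW(A) ⊇ FIRST(a) = {a}; new: +{a}
  S→c A: FOLLOW(A) ⊇ FOLLOW(S) ⊇ {$}; new: +{$}
  S: {$}  A: {$,a}
[2] — fixpoint
  S: {$}  A: {$,a}

FOLLOW(A) = ["$", "a"]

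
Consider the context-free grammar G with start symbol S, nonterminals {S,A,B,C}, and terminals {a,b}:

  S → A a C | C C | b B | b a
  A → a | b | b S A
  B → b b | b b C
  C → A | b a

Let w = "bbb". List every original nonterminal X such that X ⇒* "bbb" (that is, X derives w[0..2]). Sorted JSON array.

CNF form of G:
  S -> A X5 | C C | T0 B | T0 T1
  A -> T0 X2 | a | b
  B -> T0 T0 | T0 X3
  C -> T0 T1 | T0 X4 | a | b
  T0 -> b
  T1 -> a
  X2 -> S A
  X3 -> T0 C
  X4 -> S A
  X5 -> T1 C

CYK fill (cells [i..j] with 0 ≤ i ≤ j ≤ 2 only):
  [0..0]={A,C,T0}  "b"  orig:{A,C}
  [1..1]={A,C,T0}  "b"  orig:{A,C}
  [2..2]={A,C,T0}  "b"  orig:{A,C}
  [0..1]={B,S,X3}  "bb"  orig:{B,S}
  [1..2]={B,S,X3}  "bb"  orig:{B,S}
  [0..2]={B,S,X2,X4}  "bbb"  orig:{B,S}

Original NTs in T[0,2] deriving "bbb": ["B", "S"]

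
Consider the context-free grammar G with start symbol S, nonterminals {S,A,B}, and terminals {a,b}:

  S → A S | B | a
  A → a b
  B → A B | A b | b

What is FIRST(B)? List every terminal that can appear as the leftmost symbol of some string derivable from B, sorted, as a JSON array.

FIRST sets, iterate to fixpoint:
pass 1:
  A via A→a b: +{a}
  B via B→A B: +{a}
  B via B→b: +{b}
  S via S→A S: +{a}
  S via S→B: +{b}
  FIRST[S]={a,b}  FIRST[A]={a}  FIRST[B]={a,b}
pass 2: done
  FIRST[S]={a,b}  FIRST[A]={a}  FIRST[B]={a,b}

FIRST(B) = ["a", "b"]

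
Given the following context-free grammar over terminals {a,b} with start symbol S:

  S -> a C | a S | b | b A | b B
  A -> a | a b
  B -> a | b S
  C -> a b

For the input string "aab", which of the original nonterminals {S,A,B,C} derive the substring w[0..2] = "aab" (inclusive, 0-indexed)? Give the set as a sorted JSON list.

CNF form of G:
  S -> T0 C | T0 S | T1 A | T1 B | b
  A -> T0 T1 | a
  B -> T1 S | a
  C -> T0 T1
  T0 -> a
  T1 -> b

CYK fill, restricted to cells inside w[0..2]:
  T[0,0] 'a' = {A,B,T0}  orig:{A,B}
  T[1,1] 'a' = {A,B,T0}  orig:{A,B}
  T[2,2] 'b' = {S,T1}  orig:{S}
  T[0,1] 'aa' = ∅
  T[1,2] 'ab' = {A,C,S}
  T[0,2] 'aab' = {S}

Original NTs in T[0,2] deriving "aab": ["S"]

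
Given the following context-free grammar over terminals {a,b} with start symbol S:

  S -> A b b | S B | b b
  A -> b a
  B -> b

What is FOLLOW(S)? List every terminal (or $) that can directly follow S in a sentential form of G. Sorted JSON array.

FIRST iteration:
round 1:
  A via A→b a: +{b}
  B via B→b: +{b}
  S via S→A b b: +{b}
  FIRST(S)={b}  FIRST(A)={b}  FIRST(B)={b}
round 2: done
  FIRST(S)={b}  FIRST(A)={b}  FIRST(B)={b}

FOLLOW iteration:
seed FOLLOW(S) with $
pass 1:
  S→A b b: FOLLOW(A) ⊇ FIRST(b) = {b}; new: +{b}
  S→S B: FOLLOW(S) ⊇ FIRST(B) = {b}; new: +{b}
  S→S B: FOLLOW(B) ⊇ FOLLOW(S) ⊇ {$,b}; new: +{$,b}
  FOLLOW(S)={$,b}  FOLLOW(A)={b}  FOLLOW(B)={$,b}
pass 2: (no change)
  FOLLOW(S)={$,b}  FOLLOW(A)={b}  FOLLOW(B)={$,b}

FOLLOW(S) = ["$", "b"]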